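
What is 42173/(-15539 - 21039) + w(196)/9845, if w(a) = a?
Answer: -408023897/360110410 ≈ -1.1331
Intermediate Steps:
42173/(-15539 - 21039) + w(196)/9845 = 42173/(-15539 - 21039) + 196/9845 = 42173/(-36578) + 196*(1/9845) = 42173*(-1/36578) + 196/9845 = -42173/36578 + 196/9845 = -408023897/360110410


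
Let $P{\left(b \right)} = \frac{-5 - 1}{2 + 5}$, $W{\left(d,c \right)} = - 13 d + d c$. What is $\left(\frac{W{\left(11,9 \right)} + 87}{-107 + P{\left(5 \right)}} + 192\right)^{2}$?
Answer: $\frac{20926226281}{570025} \approx 36711.0$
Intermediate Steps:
$W{\left(d,c \right)} = - 13 d + c d$
$P{\left(b \right)} = - \frac{6}{7}$
$\left(\frac{W{\left(11,9 \right)} + 87}{-107 + P{\left(5 \right)}} + 192\right)^{2} = \left(\frac{11 \left(-13 + 9\right) + 87}{-107 - \frac{6}{7}} + 192\right)^{2} = \left(\frac{11 \left(-4\right) + 87}{- \frac{755}{7}} + 192\right)^{2} = \left(\left(-44 + 87\right) \left(- \frac{7}{755}\right) + 192\right)^{2} = \left(43 \left(- \frac{7}{755}\right) + 192\right)^{2} = \left(- \frac{301}{755} + 192\right)^{2} = \left(\frac{144659}{755}\right)^{2} = \frac{20926226281}{570025}$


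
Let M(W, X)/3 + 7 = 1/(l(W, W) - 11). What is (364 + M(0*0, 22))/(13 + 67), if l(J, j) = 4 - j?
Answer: 1199/280 ≈ 4.2821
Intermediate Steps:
M(W, X) = -21 + 3/(-7 - W) (M(W, X) = -21 + 3/((4 - W) - 11) = -21 + 3/(-7 - W))
(364 + M(0*0, 22))/(13 + 67) = (364 + 3*(-50 - 0*0)/(7 + 0*0))/(13 + 67) = (364 + 3*(-50 - 7*0)/(7 + 0))/80 = (364 + 3*(-50 + 0)/7)*(1/80) = (364 + 3*(⅐)*(-50))*(1/80) = (364 - 150/7)*(1/80) = (2398/7)*(1/80) = 1199/280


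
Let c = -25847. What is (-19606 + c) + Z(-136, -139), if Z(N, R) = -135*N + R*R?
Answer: -7772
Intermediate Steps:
Z(N, R) = R² - 135*N (Z(N, R) = -135*N + R² = R² - 135*N)
(-19606 + c) + Z(-136, -139) = (-19606 - 25847) + ((-139)² - 135*(-136)) = -45453 + (19321 + 18360) = -45453 + 37681 = -7772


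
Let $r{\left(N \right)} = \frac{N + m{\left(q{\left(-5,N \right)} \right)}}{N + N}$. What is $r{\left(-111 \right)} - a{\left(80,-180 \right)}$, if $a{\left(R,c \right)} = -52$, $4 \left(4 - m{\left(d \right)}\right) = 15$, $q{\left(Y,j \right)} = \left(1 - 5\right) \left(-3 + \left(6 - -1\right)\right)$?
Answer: $\frac{46619}{888} \approx 52.499$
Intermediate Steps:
$q{\left(Y,j \right)} = -16$ ($q{\left(Y,j \right)} = - 4 \left(-3 + \left(6 + 1\right)\right) = - 4 \left(-3 + 7\right) = \left(-4\right) 4 = -16$)
$m{\left(d \right)} = \frac{1}{4}$ ($m{\left(d \right)} = 4 - \frac{15}{4} = \frac{1}{4}$)
$r{\left(N \right)} = \frac{\frac{1}{4} + N}{2 N}$ ($r{\left(N \right)} = \frac{N + \frac{1}{4}}{N + N} = \frac{\frac{1}{4} + N}{2 N}$)
$r{\left(-111 \right)} - a{\left(80,-180 \right)} = \frac{1 + 4 \left(-111\right)}{8 \left(-111\right)} - -52 = \frac{1}{8} \left(- \frac{1}{111}\right) \left(1 - 444\right) + 52 = \frac{1}{8} \left(- \frac{1}{111}\right) \left(-443\right) + 52 = \frac{443}{888} + 52 = \frac{46619}{888}$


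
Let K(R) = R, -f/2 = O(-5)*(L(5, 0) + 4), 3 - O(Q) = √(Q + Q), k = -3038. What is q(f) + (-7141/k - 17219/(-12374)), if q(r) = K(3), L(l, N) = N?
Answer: 63362673/9398053 ≈ 6.7421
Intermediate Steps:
O(Q) = 3 - √2*√Q (O(Q) = 3 - √(Q + Q) = 3 - √(2*Q) = 3 - √2*√Q)
f = -24 + 8*I*√10 (f = -2*(3 - √2*√(-5))*(0 + 4) = -2*(3 - √2*I*√5)*4 = -2*(3 - I*√10)*4 = -2*(12 - 4*I*√10) = -24 + 8*I*√10 ≈ -24.0 + 25.298*I)
q(r) = 3
q(f) + (-7141/k - 17219/(-12374)) = 3 + (-7141/(-3038) - 17219/(-12374)) = 3 + (-7141*(-1/3038) - 17219*(-1/12374)) = 3 + (7141/3038 + 17219/12374) = 3 + 35168514/9398053 = 63362673/9398053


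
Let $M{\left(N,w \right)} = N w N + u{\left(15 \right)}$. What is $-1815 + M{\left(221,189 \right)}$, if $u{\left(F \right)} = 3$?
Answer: $9229137$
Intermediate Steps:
$M{\left(N,w \right)} = 3 + w N^{2}$ ($M{\left(N,w \right)} = N w N + 3 = w N^{2} + 3 = 3 + w N^{2}$)
$-1815 + M{\left(221,189 \right)} = -1815 + \left(3 + 189 \cdot 221^{2}\right) = -1815 + \left(3 + 189 \cdot 48841\right) = -1815 + \left(3 + 9230949\right) = -1815 + 9230952 = 9229137$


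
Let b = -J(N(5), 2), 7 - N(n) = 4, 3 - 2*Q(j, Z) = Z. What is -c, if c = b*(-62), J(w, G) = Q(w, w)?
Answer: 0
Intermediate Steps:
Q(j, Z) = 3/2 - Z/2
N(n) = 3 (N(n) = 7 - 1*4 = 7 - 4 = 3)
J(w, G) = 3/2 - w/2
b = 0 (b = -(3/2 - 1/2*3) = -(3/2 - 3/2) = -1*0 = 0)
c = 0 (c = 0*(-62) = 0)
-c = -1*0 = 0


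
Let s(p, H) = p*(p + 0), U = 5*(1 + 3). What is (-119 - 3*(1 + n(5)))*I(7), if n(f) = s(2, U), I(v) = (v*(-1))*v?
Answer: 6566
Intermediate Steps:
U = 20 (U = 5*4 = 20)
s(p, H) = p² (s(p, H) = p*p = p²)
I(v) = -v² (I(v) = (-v)*v = -v²)
n(f) = 4 (n(f) = 2² = 4)
(-119 - 3*(1 + n(5)))*I(7) = (-119 - 3*(1 + 4))*(-1*7²) = (-119 - 3*5)*(-1*49) = (-119 - 15)*(-49) = -134*(-49) = 6566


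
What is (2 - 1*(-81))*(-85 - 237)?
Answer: -26726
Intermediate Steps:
(2 - 1*(-81))*(-85 - 237) = (2 + 81)*(-322) = 83*(-322) = -26726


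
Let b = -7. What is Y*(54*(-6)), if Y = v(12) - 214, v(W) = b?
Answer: 71604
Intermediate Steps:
v(W) = -7
Y = -221 (Y = -7 - 214 = -221)
Y*(54*(-6)) = -11934*(-6) = -221*(-324) = 71604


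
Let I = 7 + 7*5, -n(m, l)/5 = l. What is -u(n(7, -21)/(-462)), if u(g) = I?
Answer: -42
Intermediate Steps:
n(m, l) = -5*l
I = 42 (I = 7 + 35 = 42)
u(g) = 42
-u(n(7, -21)/(-462)) = -1*42 = -42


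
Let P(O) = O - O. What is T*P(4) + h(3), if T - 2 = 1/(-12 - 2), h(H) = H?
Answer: 3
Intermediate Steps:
P(O) = 0
T = 27/14 (T = 2 + 1/(-12 - 2) = 2 + 1/(-14) = 2 - 1/14 = 27/14 ≈ 1.9286)
T*P(4) + h(3) = (27/14)*0 + 3 = 0 + 3 = 3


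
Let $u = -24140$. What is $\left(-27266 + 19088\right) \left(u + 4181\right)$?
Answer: $163224702$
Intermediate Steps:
$\left(-27266 + 19088\right) \left(u + 4181\right) = \left(-27266 + 19088\right) \left(-24140 + 4181\right) = \left(-8178\right) \left(-19959\right) = 163224702$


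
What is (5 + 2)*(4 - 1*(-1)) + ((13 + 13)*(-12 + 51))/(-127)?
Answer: 3431/127 ≈ 27.016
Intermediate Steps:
(5 + 2)*(4 - 1*(-1)) + ((13 + 13)*(-12 + 51))/(-127) = 7*(4 + 1) + (26*39)*(-1/127) = 7*5 + 1014*(-1/127) = 35 - 1014/127 = 3431/127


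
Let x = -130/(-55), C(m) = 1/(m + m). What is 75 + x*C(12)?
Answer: 9913/132 ≈ 75.099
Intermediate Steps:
C(m) = 1/(2*m)
x = 26/11 (x = -130*(-1/55) = 26/11 ≈ 2.3636)
75 + x*C(12) = 75 + 26*((½)/12)/11 = 75 + 26*((½)*(1/12))/11 = 75 + (26/11)*(1/24) = 75 + 13/132 = 9913/132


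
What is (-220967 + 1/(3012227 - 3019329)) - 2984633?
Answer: -22766171201/7102 ≈ -3.2056e+6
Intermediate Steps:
(-220967 + 1/(3012227 - 3019329)) - 2984633 = (-220967 + 1/(-7102)) - 2984633 = (-220967 - 1/7102) - 2984633 = -1569307635/7102 - 2984633 = -22766171201/7102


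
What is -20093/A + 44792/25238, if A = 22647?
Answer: 253648645/285782493 ≈ 0.88756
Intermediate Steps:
-20093/A + 44792/25238 = -20093/22647 + 44792/25238 = -20093*1/22647 + 44792*(1/25238) = -20093/22647 + 22396/12619 = 253648645/285782493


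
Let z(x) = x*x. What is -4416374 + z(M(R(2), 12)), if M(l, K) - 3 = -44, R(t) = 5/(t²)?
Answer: -4414693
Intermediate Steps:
R(t) = 5/t²
M(l, K) = -41 (M(l, K) = 3 - 44 = -41)
z(x) = x²
-4416374 + z(M(R(2), 12)) = -4416374 + (-41)² = -4416374 + 1681 = -4414693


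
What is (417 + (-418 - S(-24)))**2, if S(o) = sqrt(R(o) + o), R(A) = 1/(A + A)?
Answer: -1105/48 + I*sqrt(3459)/6 ≈ -23.021 + 9.8022*I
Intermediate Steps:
R(A) = 1/(2*A)
S(o) = sqrt(o + 1/(2*o)) (S(o) = sqrt(1/(2*o) + o) = sqrt(o + 1/(2*o)))
(417 + (-418 - S(-24)))**2 = (417 + (-418 - sqrt(2/(-24) + 4*(-24))/2))**2 = (417 + (-418 - sqrt(2*(-1/24) - 96)/2))**2 = (417 + (-418 - sqrt(-1/12 - 96)/2))**2 = (417 + (-418 - sqrt(-1153/12)/2))**2 = (417 + (-418 - I*sqrt(3459)/6/2))**2 = (417 + (-418 - I*sqrt(3459)/12))**2 = (-1 - I*sqrt(3459)/12)**2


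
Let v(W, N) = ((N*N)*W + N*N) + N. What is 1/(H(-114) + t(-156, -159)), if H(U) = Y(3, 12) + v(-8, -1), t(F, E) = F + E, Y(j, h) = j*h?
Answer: -1/287 ≈ -0.0034843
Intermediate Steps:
v(W, N) = N + N**2 + W*N**2 (v(W, N) = (N**2*W + N**2) + N = (W*N**2 + N**2) + N = (N**2 + W*N**2) + N = N + N**2 + W*N**2)
Y(j, h) = h*j
t(F, E) = E + F
H(U) = 28 (H(U) = 12*3 - (1 - 1 - 1*(-8)) = 36 - (1 - 1 + 8) = 36 - 1*8 = 36 - 8 = 28)
1/(H(-114) + t(-156, -159)) = 1/(28 + (-159 - 156)) = 1/(28 - 315) = 1/(-287) = -1/287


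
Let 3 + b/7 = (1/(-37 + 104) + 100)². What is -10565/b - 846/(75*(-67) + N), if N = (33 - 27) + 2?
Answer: 27900517303/1576489592146 ≈ 0.017698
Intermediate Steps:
N = 8 (N = 6 + 2 = 8)
b = 314229538/4489 (b = -21 + 7*(1/(-37 + 104) + 100)² = -21 + 7*(1/67 + 100)² = -21 + 7*(6701/67)² = -21 + 7*(44903401/4489) = -21 + 314323807/4489 = 314229538/4489 ≈ 70000.)
-10565/b - 846/(75*(-67) + N) = -10565/314229538/4489 - 846/(75*(-67) + 8) = -10565*4489/314229538 - 846/(-5025 + 8) = -47426285/314229538 - 846/(-5017) = -47426285/314229538 - 846*(-1/5017) = -47426285/314229538 + 846/5017 = 27900517303/1576489592146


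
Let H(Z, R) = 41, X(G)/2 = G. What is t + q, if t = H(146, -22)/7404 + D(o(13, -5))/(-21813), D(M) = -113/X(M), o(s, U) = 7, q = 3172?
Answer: 398447702985/125613796 ≈ 3172.0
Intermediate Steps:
X(G) = 2*G
D(M) = -113/(2*M) (D(M) = -113*1/(2*M) = -113/(2*M))
t = 742073/125613796 (t = 41/7404 - 113/2/7/(-21813) = 41*(1/7404) - 113/2*⅐*(-1/21813) = 41/7404 - 113/14*(-1/21813) = 41/7404 + 113/305382 = 742073/125613796 ≈ 0.0059076)
t + q = 742073/125613796 + 3172 = 398447702985/125613796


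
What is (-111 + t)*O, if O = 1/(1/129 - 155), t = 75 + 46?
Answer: -645/9997 ≈ -0.064519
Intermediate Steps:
t = 121
O = -129/19994 (O = 1/(1/129 - 155) = 1/(-19994/129) = -129/19994 ≈ -0.0064519)
(-111 + t)*O = (-111 + 121)*(-129/19994) = 10*(-129/19994) = -645/9997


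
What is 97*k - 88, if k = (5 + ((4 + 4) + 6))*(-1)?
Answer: -1931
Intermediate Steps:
k = -19 (k = (5 + (8 + 6))*(-1) = (5 + 14)*(-1) = 19*(-1) = -19)
97*k - 88 = 97*(-19) - 88 = -1843 - 88 = -1931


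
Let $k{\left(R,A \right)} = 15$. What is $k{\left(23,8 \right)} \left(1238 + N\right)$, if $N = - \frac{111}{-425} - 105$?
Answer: $\frac{1444908}{85} \approx 16999.0$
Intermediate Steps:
$N = - \frac{44514}{425}$ ($N = \left(-111\right) \left(- \frac{1}{425}\right) - 105 = \frac{111}{425} - 105 = - \frac{44514}{425} \approx -104.74$)
$k{\left(23,8 \right)} \left(1238 + N\right) = 15 \left(1238 - \frac{44514}{425}\right) = 15 \cdot \frac{481636}{425} = \frac{1444908}{85}$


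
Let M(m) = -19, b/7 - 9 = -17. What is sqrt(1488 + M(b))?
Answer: sqrt(1469) ≈ 38.328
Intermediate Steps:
b = -56 (b = 63 + 7*(-17) = 63 - 119 = -56)
sqrt(1488 + M(b)) = sqrt(1488 - 19) = sqrt(1469)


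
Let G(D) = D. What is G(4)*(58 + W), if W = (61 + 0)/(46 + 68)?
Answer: 13346/57 ≈ 234.14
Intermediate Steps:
W = 61/114 ≈ 0.53509
G(4)*(58 + W) = 4*(58 + 61/114) = 4*(6673/114) = 13346/57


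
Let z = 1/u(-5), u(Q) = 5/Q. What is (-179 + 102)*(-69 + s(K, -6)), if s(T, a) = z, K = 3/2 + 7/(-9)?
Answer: 5390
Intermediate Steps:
z = -1 (z = 1/(5/(-5)) = 1/(5*(-1/5)) = 1/(-1) = -1)
K = 13/18 (K = 3*(1/2) + 7*(-1/9) = 3/2 - 7/9 = 13/18 ≈ 0.72222)
s(T, a) = -1
(-179 + 102)*(-69 + s(K, -6)) = (-179 + 102)*(-69 - 1) = -77*(-70) = 5390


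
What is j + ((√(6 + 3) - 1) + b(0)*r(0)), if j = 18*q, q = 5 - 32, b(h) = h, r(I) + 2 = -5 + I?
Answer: -484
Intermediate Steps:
r(I) = -7 + I (r(I) = -2 + (-5 + I) = -7 + I)
q = -27
j = -486 (j = 18*(-27) = -486)
j + ((√(6 + 3) - 1) + b(0)*r(0)) = -486 + ((√(6 + 3) - 1) + 0*(-7 + 0)) = -486 + ((√9 - 1) + 0*(-7)) = -486 + ((3 - 1) + 0) = -486 + (2 + 0) = -486 + 2 = -484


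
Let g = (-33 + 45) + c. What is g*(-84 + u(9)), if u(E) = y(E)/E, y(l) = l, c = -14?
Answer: 166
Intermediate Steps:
g = -2 (g = (-33 + 45) - 14 = 12 - 14 = -2)
u(E) = 1 (u(E) = E/E = 1)
g*(-84 + u(9)) = -2*(-84 + 1) = -2*(-83) = 166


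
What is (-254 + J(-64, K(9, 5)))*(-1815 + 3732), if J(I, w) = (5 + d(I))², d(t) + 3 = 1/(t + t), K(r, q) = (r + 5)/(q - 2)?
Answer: -7853011587/16384 ≈ -4.7931e+5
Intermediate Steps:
K(r, q) = (5 + r)/(-2 + q)
d(t) = -3 + 1/(2*t) (d(t) = -3 + 1/(t + t) = -3 + 1/(2*t))
J(I, w) = (2 + 1/(2*I))² (J(I, w) = (5 + (-3 + 1/(2*I)))² = (2 + 1/(2*I))²)
(-254 + J(-64, K(9, 5)))*(-1815 + 3732) = (-254 + (¼)*(1 + 4*(-64))²/(-64)²)*(-1815 + 3732) = (-254 + (¼)*(1/4096)*(1 - 256)²)*1917 = (-254 + (¼)*(1/4096)*(-255)²)*1917 = (-254 + (¼)*(1/4096)*65025)*1917 = (-254 + 65025/16384)*1917 = -4096511/16384*1917 = -7853011587/16384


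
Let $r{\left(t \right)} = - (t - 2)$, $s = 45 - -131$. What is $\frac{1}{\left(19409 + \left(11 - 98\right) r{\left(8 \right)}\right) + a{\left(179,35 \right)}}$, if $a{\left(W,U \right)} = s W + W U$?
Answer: $\frac{1}{57700} \approx 1.7331 \cdot 10^{-5}$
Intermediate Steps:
$s = 176$ ($s = 45 + 131 = 176$)
$a{\left(W,U \right)} = 176 W + U W$ ($a{\left(W,U \right)} = 176 W + W U = 176 W + U W$)
$r{\left(t \right)} = 2 - t$ ($r{\left(t \right)} = - (t - 2) = - (-2 + t) = 2 - t$)
$\frac{1}{\left(19409 + \left(11 - 98\right) r{\left(8 \right)}\right) + a{\left(179,35 \right)}} = \frac{1}{\left(19409 + \left(11 - 98\right) \left(2 - 8\right)\right) + 179 \left(176 + 35\right)} = \frac{1}{\left(19409 - 87 \left(2 - 8\right)\right) + 179 \cdot 211} = \frac{1}{\left(19409 - -522\right) + 37769} = \frac{1}{\left(19409 + 522\right) + 37769} = \frac{1}{19931 + 37769} = \frac{1}{57700}$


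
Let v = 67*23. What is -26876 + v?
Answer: -25335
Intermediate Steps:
v = 1541
-26876 + v = -26876 + 1541 = -25335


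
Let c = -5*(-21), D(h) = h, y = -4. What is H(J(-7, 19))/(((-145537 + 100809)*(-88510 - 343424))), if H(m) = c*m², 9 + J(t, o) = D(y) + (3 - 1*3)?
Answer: 5915/6439847984 ≈ 9.1850e-7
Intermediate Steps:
c = 105
J(t, o) = -13 (J(t, o) = -9 + (-4 + (3 - 1*3)) = -9 + (-4 + (3 - 3)) = -9 + (-4 + 0) = -9 - 4 = -13)
H(m) = 105*m²
H(J(-7, 19))/(((-145537 + 100809)*(-88510 - 343424))) = (105*(-13)²)/(((-145537 + 100809)*(-88510 - 343424))) = (105*169)/((-44728*(-431934))) = 17745/19319543952 = 17745*(1/19319543952) = 5915/6439847984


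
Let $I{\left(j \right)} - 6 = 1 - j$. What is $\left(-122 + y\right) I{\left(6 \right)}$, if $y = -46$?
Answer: $-168$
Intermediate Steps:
$I{\left(j \right)} = 7 - j$ ($I{\left(j \right)} = 6 - \left(-1 + j\right) = 7 - j$)
$\left(-122 + y\right) I{\left(6 \right)} = \left(-122 - 46\right) \left(7 - 6\right) = - 168 \left(7 - 6\right) = \left(-168\right) 1 = -168$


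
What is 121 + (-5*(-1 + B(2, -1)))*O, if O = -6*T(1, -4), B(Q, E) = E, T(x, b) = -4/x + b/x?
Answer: 601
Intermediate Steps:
O = 48 (O = -6*(-4 - 4)/1 = -6*(-8) = 48)
121 + (-5*(-1 + B(2, -1)))*O = 121 - 5*(-1 - 1)*48 = 121 - 5*(-2)*48 = 121 + 10*48 = 121 + 480 = 601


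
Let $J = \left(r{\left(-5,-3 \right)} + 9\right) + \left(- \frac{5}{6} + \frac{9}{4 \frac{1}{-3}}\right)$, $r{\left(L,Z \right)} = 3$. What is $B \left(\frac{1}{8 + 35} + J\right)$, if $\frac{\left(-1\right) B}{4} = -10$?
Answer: $\frac{22910}{129} \approx 177.6$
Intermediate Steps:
$B = 40$ ($B = \left(-4\right) \left(-10\right) = 40$)
$J = \frac{53}{12}$ ($J = \left(3 + 9\right) + \left(- \frac{5}{6} + \frac{9}{4 \frac{1}{-3}}\right) = 12 + \left(\left(-5\right) \frac{1}{6} + \frac{9}{4 \left(- \frac{1}{3}\right)}\right) = 12 + \left(- \frac{5}{6} + \frac{9}{- \frac{4}{3}}\right) = 12 + \left(- \frac{5}{6} + 9 \left(- \frac{3}{4}\right)\right) = 12 - \frac{91}{12} = \frac{53}{12} \approx 4.4167$)
$B \left(\frac{1}{8 + 35} + J\right) = 40 \left(\frac{1}{8 + 35} + \frac{53}{12}\right) = 40 \left(\frac{1}{43} + \frac{53}{12}\right) = 40 \cdot \frac{2291}{516} = \frac{22910}{129}$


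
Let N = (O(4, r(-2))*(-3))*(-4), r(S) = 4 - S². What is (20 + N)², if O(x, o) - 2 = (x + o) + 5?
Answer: 23104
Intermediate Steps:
O(x, o) = 7 + o + x (O(x, o) = 2 + ((x + o) + 5) = 2 + ((o + x) + 5) = 2 + (5 + o + x) = 7 + o + x)
N = 132 (N = ((7 + (4 - 1*(-2)²) + 4)*(-3))*(-4) = ((7 + (4 - 1*4) + 4)*(-3))*(-4) = ((7 + (4 - 4) + 4)*(-3))*(-4) = ((7 + 0 + 4)*(-3))*(-4) = (11*(-3))*(-4) = -33*(-4) = 132)
(20 + N)² = (20 + 132)² = 152² = 23104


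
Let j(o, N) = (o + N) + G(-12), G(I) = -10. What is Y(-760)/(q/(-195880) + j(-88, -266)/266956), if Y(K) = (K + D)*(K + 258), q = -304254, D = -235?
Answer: 3264875256993400/10143891313 ≈ 3.2186e+5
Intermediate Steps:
j(o, N) = -10 + N + o (j(o, N) = (o + N) - 10 = (N + o) - 10 = -10 + N + o)
Y(K) = (-235 + K)*(258 + K) (Y(K) = (K - 235)*(K + 258) = (-235 + K)*(258 + K))
Y(-760)/(q/(-195880) + j(-88, -266)/266956) = (-60630 + (-760)² + 23*(-760))/(-304254/(-195880) + (-10 - 266 - 88)/266956) = (-60630 + 577600 - 17480)/(-304254*(-1/195880) - 364*1/266956) = 499490/(152127/97940 - 91/66739) = 499490/(10143891313/6536417660) = 499490*(6536417660/10143891313) = 3264875256993400/10143891313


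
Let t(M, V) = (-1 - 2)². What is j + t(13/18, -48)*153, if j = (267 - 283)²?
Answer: 1633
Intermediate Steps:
t(M, V) = 9 (t(M, V) = (-3)² = 9)
j = 256 (j = (-16)² = 256)
j + t(13/18, -48)*153 = 256 + 9*153 = 256 + 1377 = 1633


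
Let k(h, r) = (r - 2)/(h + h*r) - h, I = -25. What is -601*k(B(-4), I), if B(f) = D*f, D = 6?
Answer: -921333/64 ≈ -14396.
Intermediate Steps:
B(f) = 6*f
k(h, r) = -h + (-2 + r)/(h + h*r) (k(h, r) = (-2 + r)/(h + h*r) - h = -h + (-2 + r)/(h + h*r))
-601*k(B(-4), I) = -601*(-2 - 25 - (6*(-4))² - 1*(-25)*(6*(-4))²)/((6*(-4))*(1 - 25)) = -601*(-2 - 25 - 1*(-24)² - 1*(-25)*(-24)²)/((-24)*(-24)) = -(-601)*(-1)*(-2 - 25 - 1*576 - 1*(-25)*576)/(24*24) = -(-601)*(-1)*(-2 - 25 - 576 + 14400)/(24*24) = -(-601)*(-1)*13797/(24*24) = -601*1533/64 = -921333/64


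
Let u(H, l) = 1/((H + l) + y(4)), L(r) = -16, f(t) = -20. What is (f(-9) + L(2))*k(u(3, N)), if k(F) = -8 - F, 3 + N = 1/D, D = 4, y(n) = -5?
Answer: 5328/19 ≈ 280.42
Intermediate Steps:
N = -11/4 (N = -3 + 1/4 = -3 + ¼ = -11/4 ≈ -2.7500)
u(H, l) = 1/(-5 + H + l) (u(H, l) = 1/((H + l) - 5) = 1/(-5 + H + l))
(f(-9) + L(2))*k(u(3, N)) = (-20 - 16)*(-8 - 1/(-5 + 3 - 11/4)) = -36*(-8 - 1/(-19/4)) = -36*(-8 - 1*(-4/19)) = -36*(-8 + 4/19) = -36*(-148/19) = 5328/19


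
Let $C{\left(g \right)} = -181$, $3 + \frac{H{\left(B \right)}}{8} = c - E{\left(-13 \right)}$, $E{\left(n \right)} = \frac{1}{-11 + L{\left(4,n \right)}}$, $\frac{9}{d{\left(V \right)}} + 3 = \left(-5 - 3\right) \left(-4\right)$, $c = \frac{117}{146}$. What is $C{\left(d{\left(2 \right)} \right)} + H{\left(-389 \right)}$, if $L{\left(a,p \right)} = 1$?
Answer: $- \frac{72193}{365} \approx -197.79$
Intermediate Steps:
$c = \frac{117}{146}$ ($c = 117 \cdot \frac{1}{146} = \frac{117}{146} \approx 0.80137$)
$d{\left(V \right)} = \frac{9}{29}$ ($d{\left(V \right)} = \frac{9}{-3 + \left(-5 - 3\right) \left(-4\right)} = \frac{9}{-3 - -32} = \frac{9}{-3 + 32} = \frac{9}{29}$)
$E{\left(n \right)} = - \frac{1}{10}$ ($E{\left(n \right)} = \frac{1}{-11 + 1} = \frac{1}{-10} = - \frac{1}{10}$)
$H{\left(B \right)} = - \frac{6128}{365}$ ($H{\left(B \right)} = -24 + 8 \left(\frac{117}{146} - - \frac{1}{10}\right) = -24 + 8 \left(\frac{117}{146} + \frac{1}{10}\right) = -24 + 8 \cdot \frac{329}{365} = -24 + \frac{2632}{365} = - \frac{6128}{365}$)
$C{\left(d{\left(2 \right)} \right)} + H{\left(-389 \right)} = -181 - \frac{6128}{365} = - \frac{72193}{365}$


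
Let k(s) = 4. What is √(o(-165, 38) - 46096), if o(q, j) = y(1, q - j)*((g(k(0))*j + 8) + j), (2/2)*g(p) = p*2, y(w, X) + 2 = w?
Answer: I*√46446 ≈ 215.51*I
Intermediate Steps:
y(w, X) = -2 + w
g(p) = 2*p (g(p) = p*2 = 2*p)
o(q, j) = -8 - 9*j (o(q, j) = (-2 + 1)*(((2*4)*j + 8) + j) = -((8*j + 8) + j) = -((8 + 8*j) + j) = -(8 + 9*j) = -8 - 9*j)
√(o(-165, 38) - 46096) = √((-8 - 9*38) - 46096) = √((-8 - 342) - 46096) = √(-350 - 46096) = √(-46446) = I*√46446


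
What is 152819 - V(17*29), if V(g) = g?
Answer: 152326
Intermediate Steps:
152819 - V(17*29) = 152819 - 17*29 = 152819 - 1*493 = 152819 - 493 = 152326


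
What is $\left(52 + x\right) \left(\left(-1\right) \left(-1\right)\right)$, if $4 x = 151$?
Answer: $\frac{359}{4} \approx 89.75$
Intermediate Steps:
$x = \frac{151}{4}$ ($x = \frac{1}{4} \cdot 151 = \frac{151}{4} \approx 37.75$)
$\left(52 + x\right) \left(\left(-1\right) \left(-1\right)\right) = \left(52 + \frac{151}{4}\right) \left(\left(-1\right) \left(-1\right)\right) = \frac{359}{4} \cdot 1 = \frac{359}{4}$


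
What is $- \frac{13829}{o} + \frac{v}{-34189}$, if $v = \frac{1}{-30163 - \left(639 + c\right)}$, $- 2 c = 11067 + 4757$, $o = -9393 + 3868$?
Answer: $\frac{2164476940723}{864757762050} \approx 2.503$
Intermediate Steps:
$o = -5525$
$c = -7912$ ($c = - \frac{11067 + 4757}{2} = \left(- \frac{1}{2}\right) 15824 = -7912$)
$v = - \frac{1}{22890}$ ($v = \frac{1}{-30163 - -7273} = \frac{1}{-30163 + \left(-639 + 7912\right)} = \frac{1}{-30163 + 7273} = \frac{1}{-22890} = - \frac{1}{22890} \approx -4.3687 \cdot 10^{-5}$)
$- \frac{13829}{o} + \frac{v}{-34189} = - \frac{13829}{-5525} - \frac{1}{22890 \left(-34189\right)} = \left(-13829\right) \left(- \frac{1}{5525}\right) - - \frac{1}{782586210} = \frac{13829}{5525} + \frac{1}{782586210} = \frac{2164476940723}{864757762050}$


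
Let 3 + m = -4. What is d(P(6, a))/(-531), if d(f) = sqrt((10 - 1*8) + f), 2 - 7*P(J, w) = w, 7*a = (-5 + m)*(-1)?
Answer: -10/3717 ≈ -0.0026903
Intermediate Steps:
m = -7 (m = -3 - 4 = -7)
a = 12/7 (a = ((-5 - 7)*(-1))/7 = (-12*(-1))/7 = (1/7)*12 = 12/7 ≈ 1.7143)
P(J, w) = 2/7 - w/7
d(f) = sqrt(2 + f) (d(f) = sqrt((10 - 8) + f) = sqrt(2 + f))
d(P(6, a))/(-531) = sqrt(2 + (2/7 - 1/7*12/7))/(-531) = sqrt(2 + (2/7 - 12/49))*(-1/531) = sqrt(2 + 2/49)*(-1/531) = sqrt(100/49)*(-1/531) = (10/7)*(-1/531) = -10/3717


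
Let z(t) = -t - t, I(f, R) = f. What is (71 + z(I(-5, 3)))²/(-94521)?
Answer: -2187/31507 ≈ -0.069413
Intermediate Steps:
z(t) = -2*t
(71 + z(I(-5, 3)))²/(-94521) = (71 - 2*(-5))²/(-94521) = (71 + 10)²*(-1/94521) = 81²*(-1/94521) = 6561*(-1/94521) = -2187/31507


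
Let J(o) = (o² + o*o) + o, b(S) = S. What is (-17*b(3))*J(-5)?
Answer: -2295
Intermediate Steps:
J(o) = o + 2*o² (J(o) = (o² + o²) + o = 2*o² + o = o + 2*o²)
(-17*b(3))*J(-5) = (-17*3)*(-5*(1 + 2*(-5))) = -(-255)*(1 - 10) = -(-255)*(-9) = -51*45 = -2295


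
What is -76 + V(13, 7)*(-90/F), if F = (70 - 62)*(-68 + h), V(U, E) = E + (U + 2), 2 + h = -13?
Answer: -12121/166 ≈ -73.018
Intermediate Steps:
h = -15 (h = -2 - 13 = -15)
V(U, E) = 2 + E + U (V(U, E) = E + (2 + U) = 2 + E + U)
F = -664 (F = (70 - 62)*(-68 - 15) = 8*(-83) = -664)
-76 + V(13, 7)*(-90/F) = -76 + (2 + 7 + 13)*(-90/(-664)) = -76 + 22*(-90*(-1/664)) = -76 + 22*(45/332) = -76 + 495/166 = -12121/166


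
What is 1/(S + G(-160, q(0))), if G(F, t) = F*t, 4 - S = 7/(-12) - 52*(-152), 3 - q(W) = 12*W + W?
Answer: -12/100553 ≈ -0.00011934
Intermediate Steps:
q(W) = 3 - 13*W (q(W) = 3 - (12*W + W) = 3 - 13*W)
S = -94793/12 (S = 4 - (7/(-12) - 52*(-152)) = 4 - (7*(-1/12) + 7904) = 4 - (-7/12 + 7904) = 4 - 1*94841/12 = 4 - 94841/12 = -94793/12 ≈ -7899.4)
1/(S + G(-160, q(0))) = 1/(-94793/12 - 160*(3 - 13*0)) = 1/(-94793/12 - 160*(3 + 0)) = 1/(-94793/12 - 160*3) = 1/(-94793/12 - 480) = 1/(-100553/12) = -12/100553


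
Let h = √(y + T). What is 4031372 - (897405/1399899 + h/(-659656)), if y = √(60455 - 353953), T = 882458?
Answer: 1881170911341/466633 + √(882458 + I*√293498)/659656 ≈ 4.0314e+6 + 4.3713e-7*I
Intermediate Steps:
y = I*√293498 (y = √(-293498) = I*√293498 ≈ 541.75*I)
h = √(882458 + I*√293498) (h = √(I*√293498 + 882458) = √(882458 + I*√293498) ≈ 939.39 + 0.288*I)
4031372 - (897405/1399899 + h/(-659656)) = 4031372 - (897405/1399899 + √(882458 + I*√293498)/(-659656)) = 4031372 - (897405*(1/1399899) + √(882458 + I*√293498)*(-1/659656)) = 4031372 - (299135/466633 - √(882458 + I*√293498)/659656) = 4031372 + (-299135/466633 + √(882458 + I*√293498)/659656) = 1881170911341/466633 + √(882458 + I*√293498)/659656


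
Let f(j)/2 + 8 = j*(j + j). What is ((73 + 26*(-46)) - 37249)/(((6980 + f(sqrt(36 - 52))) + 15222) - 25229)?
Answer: 38372/3107 ≈ 12.350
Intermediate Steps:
f(j) = -16 + 4*j**2 (f(j) = -16 + 2*(j*(j + j)) = -16 + 2*(j*(2*j)) = -16 + 2*(2*j**2) = -16 + 4*j**2)
((73 + 26*(-46)) - 37249)/(((6980 + f(sqrt(36 - 52))) + 15222) - 25229) = ((73 + 26*(-46)) - 37249)/(((6980 + (-16 + 4*(sqrt(36 - 52))**2)) + 15222) - 25229) = ((73 - 1196) - 37249)/(((6980 + (-16 + 4*(sqrt(-16))**2)) + 15222) - 25229) = (-1123 - 37249)/(((6980 + (-16 + 4*(4*I)**2)) + 15222) - 25229) = -38372/(((6980 + (-16 + 4*(-16))) + 15222) - 25229) = -38372/(((6980 + (-16 - 64)) + 15222) - 25229) = -38372/(((6980 - 80) + 15222) - 25229) = -38372/((6900 + 15222) - 25229) = -38372/(22122 - 25229) = -38372/(-3107) = -38372*(-1/3107) = 38372/3107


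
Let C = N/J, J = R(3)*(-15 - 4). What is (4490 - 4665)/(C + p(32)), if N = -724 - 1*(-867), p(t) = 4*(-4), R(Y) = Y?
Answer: 1995/211 ≈ 9.4550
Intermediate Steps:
J = -57 (J = 3*(-15 - 4) = 3*(-19) = -57)
p(t) = -16
N = 143 (N = -724 + 867 = 143)
C = -143/57 (C = 143/(-57) = 143*(-1/57) = -143/57 ≈ -2.5088)
(4490 - 4665)/(C + p(32)) = (4490 - 4665)/(-143/57 - 16) = -175/(-1055/57) = -175*(-57/1055) = 1995/211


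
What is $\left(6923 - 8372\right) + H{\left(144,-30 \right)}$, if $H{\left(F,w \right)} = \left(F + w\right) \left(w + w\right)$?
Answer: $-8289$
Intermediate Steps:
$H{\left(F,w \right)} = 2 w \left(F + w\right)$ ($H{\left(F,w \right)} = \left(F + w\right) 2 w = 2 w \left(F + w\right)$)
$\left(6923 - 8372\right) + H{\left(144,-30 \right)} = \left(6923 - 8372\right) + 2 \left(-30\right) \left(144 - 30\right) = -1449 + 2 \left(-30\right) 114 = -1449 - 6840 = -8289$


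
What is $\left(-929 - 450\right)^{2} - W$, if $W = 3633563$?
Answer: $-1731922$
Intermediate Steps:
$\left(-929 - 450\right)^{2} - W = \left(-929 - 450\right)^{2} - 3633563 = \left(-1379\right)^{2} - 3633563 = 1901641 - 3633563 = -1731922$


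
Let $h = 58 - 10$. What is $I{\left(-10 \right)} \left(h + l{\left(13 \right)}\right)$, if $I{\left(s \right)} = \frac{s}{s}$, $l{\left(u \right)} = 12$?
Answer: $60$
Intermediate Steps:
$I{\left(s \right)} = 1$
$h = 48$ ($h = 58 - 10 = 48$)
$I{\left(-10 \right)} \left(h + l{\left(13 \right)}\right) = 1 \left(48 + 12\right) = 1 \cdot 60 = 60$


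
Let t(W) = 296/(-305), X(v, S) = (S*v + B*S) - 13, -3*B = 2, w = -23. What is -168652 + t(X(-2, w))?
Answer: -51439156/305 ≈ -1.6865e+5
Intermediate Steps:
B = -2/3 (B = -1/3*2 = -2/3 ≈ -0.66667)
X(v, S) = -13 - 2*S/3 + S*v (X(v, S) = (S*v - 2*S/3) - 13 = (-2*S/3 + S*v) - 13 = -13 - 2*S/3 + S*v)
t(W) = -296/305 (t(W) = 296*(-1/305) = -296/305)
-168652 + t(X(-2, w)) = -168652 - 296/305 = -51439156/305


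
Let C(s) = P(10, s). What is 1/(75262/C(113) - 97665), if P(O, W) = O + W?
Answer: -123/11937533 ≈ -1.0304e-5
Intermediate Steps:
C(s) = 10 + s
1/(75262/C(113) - 97665) = 1/(75262/(10 + 113) - 97665) = 1/(75262/123 - 97665) = 1/(-11937533/123) = -123/11937533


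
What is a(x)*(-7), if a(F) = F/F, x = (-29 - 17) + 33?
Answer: -7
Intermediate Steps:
x = -13 (x = -46 + 33 = -13)
a(F) = 1
a(x)*(-7) = 1*(-7) = -7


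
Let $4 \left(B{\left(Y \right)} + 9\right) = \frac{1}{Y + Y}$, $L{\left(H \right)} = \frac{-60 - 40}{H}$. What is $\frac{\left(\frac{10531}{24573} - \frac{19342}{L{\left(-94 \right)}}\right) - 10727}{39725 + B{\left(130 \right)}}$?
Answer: $- \frac{527694178544}{724984959495} \approx -0.72787$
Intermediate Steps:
$L{\left(H \right)} = - \frac{100}{H}$
$B{\left(Y \right)} = -9 + \frac{1}{8 Y}$ ($B{\left(Y \right)} = -9 + \frac{1}{4 \left(Y + Y\right)} = -9 + \frac{1}{4 \cdot 2 Y} = -9 + \frac{\frac{1}{2} \frac{1}{Y}}{4} = -9 + \frac{1}{8 Y}$)
$\frac{\left(\frac{10531}{24573} - \frac{19342}{L{\left(-94 \right)}}\right) - 10727}{39725 + B{\left(130 \right)}} = \frac{\left(\frac{10531}{24573} - \frac{19342}{\left(-100\right) \frac{1}{-94}}\right) - 10727}{39725 - \left(9 - \frac{1}{8 \cdot 130}\right)} = \frac{\left(10531 \cdot \frac{1}{24573} - \frac{19342}{\left(-100\right) \left(- \frac{1}{94}\right)}\right) - 10727}{39725 + \left(-9 + \frac{1}{8} \cdot \frac{1}{130}\right)} = \frac{\left(\frac{10531}{24573} - \frac{19342}{\frac{50}{47}}\right) - 10727}{39725 + \left(-9 + \frac{1}{1040}\right)} = \frac{\left(\frac{10531}{24573} - \frac{454537}{25}\right) - 10727}{39725 - \frac{9359}{1040}} = \frac{\left(\frac{10531}{24573} - \frac{454537}{25}\right) - 10727}{\frac{41304641}{1040}} = \left(- \frac{11169074426}{614325} - 10727\right) \frac{1040}{41304641} = \left(- \frac{17758938701}{614325}\right) \frac{1040}{41304641} = - \frac{527694178544}{724984959495}$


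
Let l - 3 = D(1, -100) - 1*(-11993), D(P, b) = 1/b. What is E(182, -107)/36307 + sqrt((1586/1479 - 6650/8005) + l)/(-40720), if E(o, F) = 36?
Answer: 36/36307 - 19*sqrt(18631878873354519)/964200328800 ≈ -0.0016982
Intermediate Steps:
l = 1199599/100 (l = 3 + (1/(-100) - 1*(-11993)) = 3 + (-1/100 + 11993) = 3 + 1199299/100 = 1199599/100 ≈ 11996.)
E(182, -107)/36307 + sqrt((1586/1479 - 6650/8005) + l)/(-40720) = 36/36307 + sqrt((1586/1479 - 6650/8005) + 1199599/100)/(-40720) = 36*(1/36307) + sqrt((1586*(1/1479) - 6650*1/8005) + 1199599/100)*(-1/40720) = 36/36307 + sqrt((1586/1479 - 1330/1601) + 1199599/100)*(-1/40720) = 36/36307 + sqrt(572116/2367879 + 1199599/100)*(-1/40720) = 36/36307 + sqrt(2840562492121/236787900)*(-1/40720) = 36/36307 + (19*sqrt(18631878873354519)/23678790)*(-1/40720) = 36/36307 - 19*sqrt(18631878873354519)/964200328800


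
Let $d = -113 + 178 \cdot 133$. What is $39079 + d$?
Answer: $62640$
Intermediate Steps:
$d = 23561$ ($d = -113 + 23674 = 23561$)
$39079 + d = 39079 + 23561 = 62640$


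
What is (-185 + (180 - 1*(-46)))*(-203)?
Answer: -8323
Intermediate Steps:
(-185 + (180 - 1*(-46)))*(-203) = (-185 + (180 + 46))*(-203) = (-185 + 226)*(-203) = 41*(-203) = -8323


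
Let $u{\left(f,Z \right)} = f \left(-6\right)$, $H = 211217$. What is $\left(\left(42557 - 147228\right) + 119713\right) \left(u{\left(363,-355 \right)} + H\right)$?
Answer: $3144364638$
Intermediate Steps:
$u{\left(f,Z \right)} = - 6 f$
$\left(\left(42557 - 147228\right) + 119713\right) \left(u{\left(363,-355 \right)} + H\right) = \left(\left(42557 - 147228\right) + 119713\right) \left(\left(-6\right) 363 + 211217\right) = \left(-104671 + 119713\right) \left(-2178 + 211217\right) = 15042 \cdot 209039 = 3144364638$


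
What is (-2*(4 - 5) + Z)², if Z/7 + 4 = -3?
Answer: 2209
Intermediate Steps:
Z = -49 (Z = -28 + 7*(-3) = -28 - 21 = -49)
(-2*(4 - 5) + Z)² = (-2*(4 - 5) - 49)² = (-2*(-1) - 49)² = (2 - 49)² = (-47)² = 2209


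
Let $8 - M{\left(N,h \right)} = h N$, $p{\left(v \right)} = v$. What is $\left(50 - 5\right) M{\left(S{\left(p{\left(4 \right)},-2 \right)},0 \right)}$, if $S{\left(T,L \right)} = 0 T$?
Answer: $360$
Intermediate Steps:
$S{\left(T,L \right)} = 0$
$M{\left(N,h \right)} = 8 - N h$ ($M{\left(N,h \right)} = 8 - h N = 8 - N h$)
$\left(50 - 5\right) M{\left(S{\left(p{\left(4 \right)},-2 \right)},0 \right)} = \left(50 - 5\right) \left(8 - 0 \cdot 0\right) = 45 \left(8 + 0\right) = 45 \cdot 8 = 360$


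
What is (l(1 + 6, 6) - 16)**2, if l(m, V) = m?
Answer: 81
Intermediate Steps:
(l(1 + 6, 6) - 16)**2 = ((1 + 6) - 16)**2 = (7 - 16)**2 = (-9)**2 = 81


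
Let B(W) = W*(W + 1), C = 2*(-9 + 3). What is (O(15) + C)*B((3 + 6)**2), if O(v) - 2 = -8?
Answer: -119556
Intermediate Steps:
O(v) = -6 (O(v) = 2 - 8 = -6)
C = -12 (C = 2*(-6) = -12)
B(W) = W*(1 + W)
(O(15) + C)*B((3 + 6)**2) = (-6 - 12)*((3 + 6)**2*(1 + (3 + 6)**2)) = -18*9**2*(1 + 9**2) = -1458*(1 + 81) = -1458*82 = -18*6642 = -119556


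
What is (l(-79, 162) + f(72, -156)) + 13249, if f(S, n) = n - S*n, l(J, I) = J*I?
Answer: 11527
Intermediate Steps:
l(J, I) = I*J
f(S, n) = n - S*n
(l(-79, 162) + f(72, -156)) + 13249 = (162*(-79) - 156*(1 - 1*72)) + 13249 = (-12798 - 156*(1 - 72)) + 13249 = (-12798 - 156*(-71)) + 13249 = (-12798 + 11076) + 13249 = -1722 + 13249 = 11527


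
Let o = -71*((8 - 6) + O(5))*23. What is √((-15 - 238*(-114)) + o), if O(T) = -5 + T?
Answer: √23851 ≈ 154.44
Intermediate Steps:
o = -3266 (o = -71*((8 - 6) + (-5 + 5))*23 = -71*(2 + 0)*23 = -71*2*23 = -142*23 = -3266)
√((-15 - 238*(-114)) + o) = √((-15 - 238*(-114)) - 3266) = √((-15 + 27132) - 3266) = √(27117 - 3266) = √23851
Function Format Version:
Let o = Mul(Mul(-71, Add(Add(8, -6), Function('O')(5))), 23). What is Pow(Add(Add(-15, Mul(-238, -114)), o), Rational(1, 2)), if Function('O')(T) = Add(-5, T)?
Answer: Pow(23851, Rational(1, 2)) ≈ 154.44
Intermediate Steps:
o = -3266 (o = Mul(Mul(-71, Add(Add(8, -6), Add(-5, 5))), 23) = Mul(Mul(-71, Add(2, 0)), 23) = Mul(Mul(-71, 2), 23) = Mul(-142, 23) = -3266)
Pow(Add(Add(-15, Mul(-238, -114)), o), Rational(1, 2)) = Pow(Add(Add(-15, Mul(-238, -114)), -3266), Rational(1, 2)) = Pow(Add(Add(-15, 27132), -3266), Rational(1, 2)) = Pow(Add(27117, -3266), Rational(1, 2)) = Pow(23851, Rational(1, 2))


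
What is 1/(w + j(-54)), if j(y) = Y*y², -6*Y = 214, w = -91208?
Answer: -1/195212 ≈ -5.1226e-6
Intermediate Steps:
Y = -107/3 (Y = -⅙*214 = -107/3 ≈ -35.667)
j(y) = -107*y²/3
1/(w + j(-54)) = 1/(-91208 - 107/3*(-54)²) = 1/(-91208 - 107/3*2916) = 1/(-91208 - 104004) = 1/(-195212) = -1/195212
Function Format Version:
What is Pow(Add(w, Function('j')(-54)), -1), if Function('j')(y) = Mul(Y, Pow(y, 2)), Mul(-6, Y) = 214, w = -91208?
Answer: Rational(-1, 195212) ≈ -5.1226e-6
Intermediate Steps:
Y = Rational(-107, 3) (Y = Mul(Rational(-1, 6), 214) = Rational(-107, 3) ≈ -35.667)
Function('j')(y) = Mul(Rational(-107, 3), Pow(y, 2))
Pow(Add(w, Function('j')(-54)), -1) = Pow(Add(-91208, Mul(Rational(-107, 3), Pow(-54, 2))), -1) = Pow(Add(-91208, Mul(Rational(-107, 3), 2916)), -1) = Pow(Add(-91208, -104004), -1) = Pow(-195212, -1) = Rational(-1, 195212)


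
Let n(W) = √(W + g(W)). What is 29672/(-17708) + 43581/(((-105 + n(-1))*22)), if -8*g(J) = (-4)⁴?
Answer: -20371741/994444 - 14527*I*√33/81092 ≈ -20.486 - 1.0291*I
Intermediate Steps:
g(J) = -32 (g(J) = -⅛*(-4)⁴ = -⅛*256 = -32)
n(W) = √(-32 + W) (n(W) = √(W - 32) = √(-32 + W))
29672/(-17708) + 43581/(((-105 + n(-1))*22)) = 29672/(-17708) + 43581/(((-105 + √(-32 - 1))*22)) = 29672*(-1/17708) + 43581/(((-105 + √(-33))*22)) = -7418/4427 + 43581/(((-105 + I*√33)*22)) = -7418/4427 + 43581/(-2310 + 22*I*√33)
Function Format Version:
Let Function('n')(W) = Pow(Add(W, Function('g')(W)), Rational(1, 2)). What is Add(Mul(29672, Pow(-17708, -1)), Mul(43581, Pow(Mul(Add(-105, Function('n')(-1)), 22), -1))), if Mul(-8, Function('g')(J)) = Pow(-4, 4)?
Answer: Add(Rational(-20371741, 994444), Mul(Rational(-14527, 81092), I, Pow(33, Rational(1, 2)))) ≈ Add(-20.486, Mul(-1.0291, I))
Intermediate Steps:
Function('g')(J) = -32 (Function('g')(J) = Mul(Rational(-1, 8), Pow(-4, 4)) = Mul(Rational(-1, 8), 256) = -32)
Function('n')(W) = Pow(Add(-32, W), Rational(1, 2)) (Function('n')(W) = Pow(Add(W, -32), Rational(1, 2)) = Pow(Add(-32, W), Rational(1, 2)))
Add(Mul(29672, Pow(-17708, -1)), Mul(43581, Pow(Mul(Add(-105, Function('n')(-1)), 22), -1))) = Add(Mul(29672, Pow(-17708, -1)), Mul(43581, Pow(Mul(Add(-105, Pow(Add(-32, -1), Rational(1, 2))), 22), -1))) = Add(Mul(29672, Rational(-1, 17708)), Mul(43581, Pow(Mul(Add(-105, Pow(-33, Rational(1, 2))), 22), -1))) = Add(Rational(-7418, 4427), Mul(43581, Pow(Mul(Add(-105, Mul(I, Pow(33, Rational(1, 2)))), 22), -1))) = Add(Rational(-7418, 4427), Mul(43581, Pow(Add(-2310, Mul(22, I, Pow(33, Rational(1, 2)))), -1)))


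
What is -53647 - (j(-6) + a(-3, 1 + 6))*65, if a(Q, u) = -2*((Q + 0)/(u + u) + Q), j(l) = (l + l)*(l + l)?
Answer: -443974/7 ≈ -63425.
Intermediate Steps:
j(l) = 4*l**2 (j(l) = (2*l)*(2*l) = 4*l**2)
a(Q, u) = -2*Q - Q/u (a(Q, u) = -2*(Q/((2*u)) + Q) = -2*(Q*(1/(2*u)) + Q) = -2*(Q/(2*u) + Q) = -2*(Q + Q/(2*u)) = -2*Q - Q/u)
-53647 - (j(-6) + a(-3, 1 + 6))*65 = -53647 - (4*(-6)**2 + (-2*(-3) - 1*(-3)/(1 + 6)))*65 = -53647 - (4*36 + (6 - 1*(-3)/7))*65 = -53647 - (144 + (6 - 1*(-3)*1/7))*65 = -53647 - (144 + (6 + 3/7))*65 = -53647 - (144 + 45/7)*65 = -53647 - 1053*65/7 = -53647 - 1*68445/7 = -53647 - 68445/7 = -443974/7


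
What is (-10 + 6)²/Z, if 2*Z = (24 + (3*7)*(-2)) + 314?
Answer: 4/37 ≈ 0.10811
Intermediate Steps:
Z = 148 (Z = ((24 + (3*7)*(-2)) + 314)/2 = ((24 + 21*(-2)) + 314)/2 = ((24 - 42) + 314)/2 = (-18 + 314)/2 = (½)*296 = 148)
(-10 + 6)²/Z = (-10 + 6)²/148 = (-4)²*(1/148) = 16*(1/148) = 4/37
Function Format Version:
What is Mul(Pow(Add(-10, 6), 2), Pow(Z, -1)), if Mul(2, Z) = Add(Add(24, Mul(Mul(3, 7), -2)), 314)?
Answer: Rational(4, 37) ≈ 0.10811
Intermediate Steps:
Z = 148 (Z = Mul(Rational(1, 2), Add(Add(24, Mul(Mul(3, 7), -2)), 314)) = Mul(Rational(1, 2), Add(Add(24, Mul(21, -2)), 314)) = Mul(Rational(1, 2), Add(Add(24, -42), 314)) = Mul(Rational(1, 2), Add(-18, 314)) = Mul(Rational(1, 2), 296) = 148)
Mul(Pow(Add(-10, 6), 2), Pow(Z, -1)) = Mul(Pow(Add(-10, 6), 2), Pow(148, -1)) = Mul(Pow(-4, 2), Rational(1, 148)) = Mul(16, Rational(1, 148)) = Rational(4, 37)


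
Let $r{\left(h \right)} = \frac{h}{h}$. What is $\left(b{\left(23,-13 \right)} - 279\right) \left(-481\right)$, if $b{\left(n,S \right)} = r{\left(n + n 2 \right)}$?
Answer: $133718$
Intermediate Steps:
$r{\left(h \right)} = 1$
$b{\left(n,S \right)} = 1$
$\left(b{\left(23,-13 \right)} - 279\right) \left(-481\right) = \left(1 - 279\right) \left(-481\right) = \left(-278\right) \left(-481\right) = 133718$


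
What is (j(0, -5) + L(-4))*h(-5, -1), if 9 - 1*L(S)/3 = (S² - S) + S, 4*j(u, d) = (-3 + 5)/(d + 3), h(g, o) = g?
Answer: 425/4 ≈ 106.25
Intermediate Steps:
j(u, d) = 1/(2*(3 + d)) (j(u, d) = ((-3 + 5)/(d + 3))/4 = (2/(3 + d))/4 = 1/(2*(3 + d)))
L(S) = 27 - 3*S² (L(S) = 27 - 3*((S² - S) + S) = 27 - 3*S²)
(j(0, -5) + L(-4))*h(-5, -1) = (1/(2*(3 - 5)) + (27 - 3*(-4)²))*(-5) = ((½)/(-2) + (27 - 3*16))*(-5) = ((½)*(-½) + (27 - 48))*(-5) = (-¼ - 21)*(-5) = -85/4*(-5) = 425/4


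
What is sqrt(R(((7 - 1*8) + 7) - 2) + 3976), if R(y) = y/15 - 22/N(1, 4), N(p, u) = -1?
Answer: sqrt(899610)/15 ≈ 63.232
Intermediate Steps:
R(y) = 22 + y/15 (R(y) = y/15 - 22/(-1) = y*(1/15) - 22*(-1) = y/15 + 22 = 22 + y/15)
sqrt(R(((7 - 1*8) + 7) - 2) + 3976) = sqrt((22 + (((7 - 1*8) + 7) - 2)/15) + 3976) = sqrt((22 + (((7 - 8) + 7) - 2)/15) + 3976) = sqrt((22 + ((-1 + 7) - 2)/15) + 3976) = sqrt((22 + (6 - 2)/15) + 3976) = sqrt((22 + (1/15)*4) + 3976) = sqrt((22 + 4/15) + 3976) = sqrt(334/15 + 3976) = sqrt(59974/15) = sqrt(899610)/15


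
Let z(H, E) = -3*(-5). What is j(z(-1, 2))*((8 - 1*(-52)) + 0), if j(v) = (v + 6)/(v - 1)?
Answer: 90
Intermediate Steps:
z(H, E) = 15
j(v) = (6 + v)/(-1 + v)
j(z(-1, 2))*((8 - 1*(-52)) + 0) = ((6 + 15)/(-1 + 15))*((8 - 1*(-52)) + 0) = (21/14)*((8 + 52) + 0) = ((1/14)*21)*(60 + 0) = (3/2)*60 = 90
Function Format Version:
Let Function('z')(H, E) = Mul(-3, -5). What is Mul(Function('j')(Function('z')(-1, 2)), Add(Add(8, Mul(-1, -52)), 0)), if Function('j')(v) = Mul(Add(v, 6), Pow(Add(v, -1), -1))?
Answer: 90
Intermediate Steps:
Function('z')(H, E) = 15
Function('j')(v) = Mul(Pow(Add(-1, v), -1), Add(6, v)) (Function('j')(v) = Mul(Add(6, v), Pow(Add(-1, v), -1)) = Mul(Pow(Add(-1, v), -1), Add(6, v)))
Mul(Function('j')(Function('z')(-1, 2)), Add(Add(8, Mul(-1, -52)), 0)) = Mul(Mul(Pow(Add(-1, 15), -1), Add(6, 15)), Add(Add(8, Mul(-1, -52)), 0)) = Mul(Mul(Pow(14, -1), 21), Add(Add(8, 52), 0)) = Mul(Mul(Rational(1, 14), 21), Add(60, 0)) = Mul(Rational(3, 2), 60) = 90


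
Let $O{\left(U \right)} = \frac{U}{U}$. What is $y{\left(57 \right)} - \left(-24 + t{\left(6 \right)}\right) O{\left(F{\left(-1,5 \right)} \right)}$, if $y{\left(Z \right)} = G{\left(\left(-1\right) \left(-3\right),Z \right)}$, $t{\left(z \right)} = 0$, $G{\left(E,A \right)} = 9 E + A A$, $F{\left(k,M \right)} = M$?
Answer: $3300$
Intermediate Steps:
$O{\left(U \right)} = 1$
$G{\left(E,A \right)} = A^{2} + 9 E$ ($G{\left(E,A \right)} = 9 E + A^{2} = A^{2} + 9 E$)
$y{\left(Z \right)} = 27 + Z^{2}$ ($y{\left(Z \right)} = Z^{2} + 9 \left(\left(-1\right) \left(-3\right)\right) = Z^{2} + 9 \cdot 3 = Z^{2} + 27 = 27 + Z^{2}$)
$y{\left(57 \right)} - \left(-24 + t{\left(6 \right)}\right) O{\left(F{\left(-1,5 \right)} \right)} = \left(27 + 57^{2}\right) - \left(-24 + 0\right) 1 = \left(27 + 3249\right) - \left(-24\right) 1 = 3276 - -24 = 3276 + 24 = 3300$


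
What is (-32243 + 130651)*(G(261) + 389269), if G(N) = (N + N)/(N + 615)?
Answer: 2796428694644/73 ≈ 3.8307e+10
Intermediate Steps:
G(N) = 2*N/(615 + N) (G(N) = (2*N)/(615 + N) = 2*N/(615 + N))
(-32243 + 130651)*(G(261) + 389269) = (-32243 + 130651)*(2*261/(615 + 261) + 389269) = 98408*(2*261/876 + 389269) = 98408*(2*261*(1/876) + 389269) = 98408*(87/146 + 389269) = 98408*(56833361/146) = 2796428694644/73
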